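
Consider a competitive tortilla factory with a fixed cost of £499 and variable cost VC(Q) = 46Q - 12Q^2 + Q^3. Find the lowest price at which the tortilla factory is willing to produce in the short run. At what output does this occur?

The firm shuts down when price falls below the minimum of average variable cost. AVC = VC/Q = 46 - 12Q + Q^2.
At the minimum of AVC, MC = AVC. MC = 46 - 24Q + 3Q^2; setting MC = AVC gives 2Q^2 - 12Q = 0, so Q = 6. min AVC = 10.
The firm shuts down for any P below £10.

£10 per unit, at Q = 6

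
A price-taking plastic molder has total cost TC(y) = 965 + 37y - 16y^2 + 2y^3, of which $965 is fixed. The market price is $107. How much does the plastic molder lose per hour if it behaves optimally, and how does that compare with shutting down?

Profit = -$377 at y = 7

AVC = 37 - 16y + 2y^2; min AVC = $5 at y = 4. Since P = $107 ≥ min AVC, the firm produces.
MC = 37 - 32y + 6y^2. Setting P = MC and taking the root on the rising branch gives y* = 7.
TR = 107·7 = 749. TC = 965 + 161 = 1126. Profit = 749 − 1126 = -$377.
Shutting down would mean losing the fixed cost of $965, so operating at a loss of $377 is better by $588.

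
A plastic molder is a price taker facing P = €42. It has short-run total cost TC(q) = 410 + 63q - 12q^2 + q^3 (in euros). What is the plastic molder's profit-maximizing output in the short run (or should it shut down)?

From TC, MC = TC'(q) = 63 - 24q + 3q^2 and AVC = VC/q = 63 - 12q + q^2.
AVC is minimized where dAVC/dq = -12 + 2q = 0, at q = 6; min AVC = 63 - 12·6 + 6^2 = €27.
Because €42 ≥ €27, revenue can cover variable cost; the firm operates.
Solving P = MC: 21 - 24q + 3q^2 = 0 ⇒ q = 1 or 7. On the upward-sloping branch, q* = 7.
Check: AVC at q = 7 is €28 ≤ P, so revenue covers variable cost.
Profit = P·q − TC = 42·7 − 606 = -€312, a loss, but smaller than the €410 fixed cost the firm would lose by shutting down.

Produce at q = 7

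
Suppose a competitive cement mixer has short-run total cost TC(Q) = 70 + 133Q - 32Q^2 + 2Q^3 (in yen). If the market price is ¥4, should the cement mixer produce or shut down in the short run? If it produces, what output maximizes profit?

Shut down

Strip out fixed cost: VC = 133Q - 32Q^2 + 2Q^3. Then AVC = 133 - 32Q + 2Q^2 and MC = 133 - 64Q + 6Q^2.
AVC is minimized where dAVC/dQ = -32 + 4Q = 0, at Q = 8; min AVC = 133 - 32·8 + 2·8^2 = ¥5.
P = ¥4 lies below min AVC = ¥5; no output level covers variable cost.
Shutting down limits the loss to fixed cost, ¥70.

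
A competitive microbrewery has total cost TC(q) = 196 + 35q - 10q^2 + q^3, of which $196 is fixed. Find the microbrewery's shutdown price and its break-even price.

Shutdown price = $10; break-even price = $42

AVC = 35 - 10q + q^2; minimized at q = 5, giving min AVC = $10. That is the shutdown price.
ATC = 196/q + 35 - 10q + q^2. Setting dATC/dq = −196/q^2 − 10 + 2q = 0 gives q = 7 (since 2·7^3 − 10·7^2 = 196).
min ATC = 196/7 + 35 − 10·7 + 7^2 = $42. That is the break-even price.
Between these two prices the firm operates at a loss; above $42 it earns a profit.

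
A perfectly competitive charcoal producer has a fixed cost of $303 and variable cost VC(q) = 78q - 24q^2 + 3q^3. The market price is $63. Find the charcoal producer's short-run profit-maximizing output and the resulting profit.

Profit = -$153 at q = 5

AVC = 78 - 24q + 3q^2; min AVC = $30 at q = 4. Since P = $63 ≥ min AVC, the firm produces.
With MC = 78 - 48q + 9q^2, P = MC on the upward-sloping part at q* = 5.
TR = 63·5 = 315. TC = 303 + 165 = 468. Profit = 315 − 468 = -$153.
Shutting down would mean losing the fixed cost of $303, so operating at a loss of $153 is better by $150.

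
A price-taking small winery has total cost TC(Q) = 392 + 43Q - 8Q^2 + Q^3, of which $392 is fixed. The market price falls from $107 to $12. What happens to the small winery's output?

MC = 43 - 16Q + 3Q^2; the shutdown threshold is min AVC = $27 (at Q = 4).
At P = $107 ≥ min AVC, set P = MC on the rising branch: Q = 8.
At P = $12 < min AVC = $27, price no longer covers variable cost at any output, so the firm shuts down: Q = 0.

Output falls from 8 to 0 (the firm shuts down)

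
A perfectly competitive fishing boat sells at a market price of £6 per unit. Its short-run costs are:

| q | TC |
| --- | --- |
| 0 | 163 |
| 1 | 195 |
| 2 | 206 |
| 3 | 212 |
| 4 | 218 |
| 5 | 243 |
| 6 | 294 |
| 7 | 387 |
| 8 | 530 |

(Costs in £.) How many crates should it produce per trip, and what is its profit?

Compute π = P·q − TC at each output: q=0: -163; q=1: -189; q=2: -194; q=3: -194; q=4: -194; q=5: -213; q=6: -258; q=7: -345; q=8: -482.
Profit is highest at q = 0. Equivalently, the lowest AVC in the table is 55/4 ≈ £13.75 at q = 4, and P = £6 falls below it — price never covers variable cost, so the firm shuts down and loses only its fixed cost.

q = 0 (shut down); profit = -£163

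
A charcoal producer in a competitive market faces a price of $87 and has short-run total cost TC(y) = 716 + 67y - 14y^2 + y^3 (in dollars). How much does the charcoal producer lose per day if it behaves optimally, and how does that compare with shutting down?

Profit = -$116 at y = 10

AVC = 67 - 14y + y^2 has its minimum $18 at y = 7; price $87 clears that bar, so the firm operates.
With MC = 67 - 28y + 3y^2, P = MC on the upward-sloping part at y* = 10.
TR = 87·10 = 870. TC = 716 + 270 = 986. Profit = 870 − 986 = -$116.
Shutting down would mean losing the fixed cost of $716, so operating at a loss of $116 is better by $600.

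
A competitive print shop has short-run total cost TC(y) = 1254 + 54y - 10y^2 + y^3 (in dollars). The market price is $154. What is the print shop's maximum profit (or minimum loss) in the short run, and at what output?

AVC = 54 - 10y + y^2; min AVC = $29 at y = 5. Since P = $154 ≥ min AVC, the firm produces.
With MC = 54 - 20y + 3y^2, P = MC on the upward-sloping part at y* = 10.
TR = 154·10 = 1540. TC = 1254 + 540 = 1794. Profit = 1540 − 1794 = -$254.
By producing, the firm covers all variable cost plus $1000 of fixed cost; shutting down would lose the full $1254.

Profit = -$254 at y = 10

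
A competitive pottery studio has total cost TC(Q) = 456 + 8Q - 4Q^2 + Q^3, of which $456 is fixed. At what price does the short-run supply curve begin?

The firm shuts down when price falls below the minimum of average variable cost. AVC = VC/Q = 8 - 4Q + Q^2.
At the minimum of AVC, MC = AVC. MC = 8 - 8Q + 3Q^2; setting MC = AVC gives 2Q^2 - 4Q = 0, so Q = 2. min AVC = 4.
For P < $4 the firm produces nothing.

$4 per unit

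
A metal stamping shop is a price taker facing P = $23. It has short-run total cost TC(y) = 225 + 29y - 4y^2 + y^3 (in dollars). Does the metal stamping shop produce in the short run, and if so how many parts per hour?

Shut down

Variable cost is VC = 29y - 4y^2 + y^3, so AVC = VC/y = 29 - 4y + y^2 and MC = dTC/dy = 29 - 8y + 3y^2.
AVC hits its minimum where MC = AVC, at y = 2, giving min AVC = 29 - 4·2 + 2^2 = $25.
With P < min AVC ($23 < $25), every unit sold adds to the loss.
Shutting down limits the loss to fixed cost, $225.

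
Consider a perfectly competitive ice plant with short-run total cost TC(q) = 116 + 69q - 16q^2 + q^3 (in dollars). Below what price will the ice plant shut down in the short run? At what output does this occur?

$5 per unit, at q = 8

The firm shuts down when price falls below the minimum of average variable cost. AVC = VC/q = 69 - 16q + q^2.
dAVC/dq = -16 + 2q = 0 gives q = 8. min AVC = 69 - 16·8 + 8^2 = 5.
So the shutdown price is $5.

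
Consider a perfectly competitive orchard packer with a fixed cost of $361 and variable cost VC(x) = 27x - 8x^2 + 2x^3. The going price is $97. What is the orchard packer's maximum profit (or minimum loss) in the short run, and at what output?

AVC = 27 - 8x + 2x^2 has its minimum $19 at x = 2; price $97 clears that bar, so the firm operates.
MC = 27 - 16x + 6x^2. Setting P = MC and taking the root on the rising branch gives x* = 5.
TR = 97·5 = 485. TC = 361 + 185 = 546. Profit = 485 − 546 = -$61.
Shutting down would mean losing the fixed cost of $361, so operating at a loss of $61 is better by $300.

Profit = -$61 at x = 5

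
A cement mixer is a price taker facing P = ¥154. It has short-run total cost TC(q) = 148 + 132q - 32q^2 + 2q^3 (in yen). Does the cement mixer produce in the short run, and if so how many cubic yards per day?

Produce at q = 11

From TC, MC = TC'(q) = 132 - 64q + 6q^2 and AVC = VC/q = 132 - 32q + 2q^2.
The AVC parabola has its vertex at q = 32/4 = 8, where AVC = 132 - 32·8 + 2·8^2 = ¥4.
Since P = ¥154 ≥ min AVC = ¥4, price covers variable cost and the firm should produce.
Set P = MC: 154 = 132 - 64q + 6q^2 → -22 - 64q + 6q^2 = 0. The roots are q = -1/3 and q = 11; the profit-maximizing output is on the rising part of MC, so q* = 11.
Check: AVC at q = 11 is ¥22 ≤ P, so revenue covers variable cost.
Profit = P·q − TC = 154·11 − 390 = ¥1304.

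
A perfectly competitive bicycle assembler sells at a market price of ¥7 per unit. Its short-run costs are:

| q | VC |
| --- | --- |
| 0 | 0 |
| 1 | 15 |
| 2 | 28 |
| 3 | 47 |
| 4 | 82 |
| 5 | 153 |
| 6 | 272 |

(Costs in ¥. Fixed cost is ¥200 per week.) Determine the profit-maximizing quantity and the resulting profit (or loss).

Tabulate TR − TC: q=0: -200; q=1: -208; q=2: -214; q=3: -226; q=4: -254; q=5: -318; q=6: -430.
Profit is highest at q = 0. Equivalently, the lowest AVC in the table is 28/2 ≈ ¥14 at q = 2, and P = ¥7 falls below it — price never covers variable cost, so the firm shuts down and loses only its fixed cost.

q = 0 (shut down); profit = -¥200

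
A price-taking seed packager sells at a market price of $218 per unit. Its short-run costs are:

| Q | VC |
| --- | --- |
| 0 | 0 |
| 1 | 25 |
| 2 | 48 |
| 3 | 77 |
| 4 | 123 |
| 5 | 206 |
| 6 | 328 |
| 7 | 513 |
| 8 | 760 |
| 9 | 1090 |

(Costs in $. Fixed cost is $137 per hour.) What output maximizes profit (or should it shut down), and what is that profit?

Compute π = P·Q − TC at each output: Q=0: -137; Q=1: 56; Q=2: 251; Q=3: 440; Q=4: 612; Q=5: 747; Q=6: 843; Q=7: 876; Q=8: 847; Q=9: 735.
Profit is maximized at Q = 7. AVC there is 513/7 = $73.29 ≤ P, so producing beats shutting down (which would give -$137).

Q = 7; profit = $876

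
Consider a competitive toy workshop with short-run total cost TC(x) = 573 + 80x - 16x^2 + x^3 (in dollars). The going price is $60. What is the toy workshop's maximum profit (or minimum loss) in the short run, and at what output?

AVC = 80 - 16x + x^2; min AVC = $16 at x = 8. Since P = $60 ≥ min AVC, the firm produces.
MC = 80 - 32x + 3x^2. Setting P = MC and taking the root on the rising branch gives x* = 10.
TR = 60·10 = 600. TC = 573 + 200 = 773. Profit = 600 − 773 = -$173.
That loss of $173 beats the $573 the firm would lose by shutting down; producing recovers $400 of fixed cost.

Profit = -$173 at x = 10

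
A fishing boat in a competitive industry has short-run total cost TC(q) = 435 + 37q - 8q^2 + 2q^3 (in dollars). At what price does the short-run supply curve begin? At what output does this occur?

Short-run supply begins at min AVC. From VC = 37q - 8q^2 + 2q^3, AVC = 37 - 8q + 2q^2.
At the minimum of AVC, MC = AVC. MC = 37 - 16q + 6q^2; setting MC = AVC gives 4q^2 - 8q = 0, so q = 2. min AVC = 29.
So the shutdown price is $29.

$29 per unit, at q = 2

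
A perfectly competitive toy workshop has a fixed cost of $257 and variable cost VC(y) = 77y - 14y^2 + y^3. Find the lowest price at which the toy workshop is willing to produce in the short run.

Short-run supply begins at min AVC. From VC = 77y - 14y^2 + y^3, AVC = 77 - 14y + y^2.
dAVC/dy = -14 + 2y = 0 gives y = 7. min AVC = 77 - 14·7 + 7^2 = 28.
So the shutdown price is $28.

$28 per unit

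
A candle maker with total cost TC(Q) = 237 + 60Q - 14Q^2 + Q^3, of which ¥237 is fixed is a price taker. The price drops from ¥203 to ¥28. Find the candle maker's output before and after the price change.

Output falls from 13 to 8

AVC = 60 - 14Q + Q^2, minimized at Q = 7 where min AVC = ¥11. MC = 60 - 28Q + 3Q^2.
At P = ¥203 ≥ min AVC, set P = MC on the rising branch: Q = 13.
At P = ¥28 ≥ min AVC, set P = MC: Q = 8. The firm stays open but cuts output.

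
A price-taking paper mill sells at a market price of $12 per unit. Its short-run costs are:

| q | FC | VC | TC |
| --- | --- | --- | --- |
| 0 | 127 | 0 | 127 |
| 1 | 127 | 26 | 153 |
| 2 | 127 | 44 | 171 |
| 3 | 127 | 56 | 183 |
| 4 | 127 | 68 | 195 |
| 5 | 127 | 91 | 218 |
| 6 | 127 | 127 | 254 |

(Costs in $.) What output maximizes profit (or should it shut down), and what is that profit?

Profit at each row (π = 12q − TC): q=0: -127; q=1: -141; q=2: -147; q=3: -147; q=4: -147; q=5: -158; q=6: -182.
Profit is highest at q = 0. Equivalently, the lowest AVC in the table is 68/4 ≈ $17 at q = 4, and P = $12 falls below it — price never covers variable cost, so the firm shuts down and loses only its fixed cost.

q = 0 (shut down); profit = -$127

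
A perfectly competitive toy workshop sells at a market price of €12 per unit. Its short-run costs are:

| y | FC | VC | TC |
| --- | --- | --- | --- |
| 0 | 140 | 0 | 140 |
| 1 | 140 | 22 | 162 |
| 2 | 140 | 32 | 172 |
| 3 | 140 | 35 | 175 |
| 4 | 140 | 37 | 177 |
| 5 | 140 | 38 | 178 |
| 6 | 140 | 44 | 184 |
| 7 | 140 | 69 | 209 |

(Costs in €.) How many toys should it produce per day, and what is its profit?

Compute π = P·y − TC at each output: y=0: -140; y=1: -150; y=2: -148; y=3: -139; y=4: -129; y=5: -118; y=6: -112; y=7: -125.
Profit is maximized at y = 6. AVC there is 44/6 = €7.33 ≤ P, so producing beats shutting down (which would give -€140).

y = 6; profit = -€112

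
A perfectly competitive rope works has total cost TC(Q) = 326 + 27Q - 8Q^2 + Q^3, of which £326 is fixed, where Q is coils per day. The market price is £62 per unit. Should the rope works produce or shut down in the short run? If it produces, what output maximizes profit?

Produce at Q = 7

Variable cost is VC = 27Q - 8Q^2 + Q^3, so AVC = VC/Q = 27 - 8Q + Q^2 and MC = dTC/dQ = 27 - 16Q + 3Q^2.
AVC is minimized where dAVC/dQ = -8 + 2Q = 0, at Q = 4; min AVC = 27 - 8·4 + 4^2 = £11.
P = £62 exceeds min AVC = £11, so the firm stays open.
Solving P = MC: -35 - 16Q + 3Q^2 = 0 ⇒ Q = -5/3 or 7. On the upward-sloping branch, Q* = 7.
Check: AVC at Q = 7 is £20 ≤ P, so revenue covers variable cost.
Profit = P·Q − TC = 62·7 − 466 = -£32, a loss, but smaller than the £326 fixed cost the firm would lose by shutting down.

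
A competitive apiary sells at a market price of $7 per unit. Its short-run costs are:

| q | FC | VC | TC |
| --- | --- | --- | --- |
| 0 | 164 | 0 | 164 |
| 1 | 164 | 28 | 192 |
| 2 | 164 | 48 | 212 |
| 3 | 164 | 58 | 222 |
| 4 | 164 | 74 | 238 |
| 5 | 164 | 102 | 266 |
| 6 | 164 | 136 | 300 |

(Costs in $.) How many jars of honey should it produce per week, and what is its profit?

Tabulate TR − TC: q=0: -164; q=1: -185; q=2: -198; q=3: -201; q=4: -210; q=5: -231; q=6: -258.
Profit is highest at q = 0. Equivalently, the lowest AVC in the table is 74/4 ≈ $18.50 at q = 4, and P = $7 falls below it — price never covers variable cost, so the firm shuts down and loses only its fixed cost.

q = 0 (shut down); profit = -$164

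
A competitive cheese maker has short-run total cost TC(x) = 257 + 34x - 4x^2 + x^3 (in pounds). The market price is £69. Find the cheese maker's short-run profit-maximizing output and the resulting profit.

Profit = -£107 at x = 5

AVC = 34 - 4x + x^2 has its minimum £30 at x = 2; price £69 clears that bar, so the firm operates.
With MC = 34 - 8x + 3x^2, P = MC on the upward-sloping part at x* = 5.
TR = 69·5 = 345. TC = 257 + 195 = 452. Profit = 345 − 452 = -£107.
By producing, the firm covers all variable cost plus £150 of fixed cost; shutting down would lose the full £257.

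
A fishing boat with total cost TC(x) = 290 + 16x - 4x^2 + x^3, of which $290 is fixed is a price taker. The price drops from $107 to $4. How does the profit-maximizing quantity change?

AVC = 16 - 4x + x^2, minimized at x = 2 where min AVC = $12. MC = 16 - 8x + 3x^2.
At P = $107 ≥ min AVC, set P = MC on the rising branch: x = 7.
At P = $4 < min AVC = $12, price no longer covers variable cost at any output, so the firm shuts down: x = 0.

Output falls from 7 to 0 (the firm shuts down)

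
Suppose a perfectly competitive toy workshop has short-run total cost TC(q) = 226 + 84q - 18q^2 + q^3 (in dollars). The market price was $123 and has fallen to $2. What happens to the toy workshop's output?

AVC = 84 - 18q + q^2, minimized at q = 9 where min AVC = $3. MC = 84 - 36q + 3q^2.
With P = $123 above the shutdown price, P = MC gives q = 13.
At P = $2 < min AVC = $3, price no longer covers variable cost at any output, so the firm shuts down: q = 0.

Output falls from 13 to 0 (the firm shuts down)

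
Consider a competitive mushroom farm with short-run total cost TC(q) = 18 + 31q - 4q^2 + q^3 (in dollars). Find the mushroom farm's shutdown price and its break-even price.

AVC = 31 - 4q + q^2; minimized at q = 2, giving min AVC = $27. That is the shutdown price.
ATC = 18/q + 31 - 4q + q^2. Setting dATC/dq = −18/q^2 − 4 + 2q = 0 gives q = 3 (since 2·3^3 − 4·3^2 = 18).
min ATC = 18/3 + 31 − 4·3 + 3^2 = $34. That is the break-even price.
Between these two prices the firm operates at a loss; above $34 it earns a profit.

Shutdown price = $27; break-even price = $34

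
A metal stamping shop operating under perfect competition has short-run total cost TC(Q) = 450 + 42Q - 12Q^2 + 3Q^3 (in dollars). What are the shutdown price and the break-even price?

AVC = 42 - 12Q + 3Q^2; minimized at Q = 2, giving min AVC = $30. That is the shutdown price.
ATC = 450/Q + 42 - 12Q + 3Q^2. Setting dATC/dQ = −450/Q^2 − 12 + 6Q = 0 gives Q = 5 (since 6·5^3 − 12·5^2 = 450).
min ATC = 450/5 + 42 − 12·5 + 3·5^2 = $147. That is the break-even price.
For $30 ≤ P < $147 the firm produces at a loss; below $30 it shuts down.

Shutdown price = $30; break-even price = $147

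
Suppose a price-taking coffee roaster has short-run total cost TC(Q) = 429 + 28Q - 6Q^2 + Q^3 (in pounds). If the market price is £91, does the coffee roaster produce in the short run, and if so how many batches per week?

Produce at Q = 7

From TC, MC = TC'(Q) = 28 - 12Q + 3Q^2 and AVC = VC/Q = 28 - 6Q + Q^2.
AVC hits its minimum where MC = AVC, at Q = 3, giving min AVC = 28 - 6·3 + 3^2 = £19.
Because £91 ≥ £19, revenue can cover variable cost; the firm operates.
Set P = MC: 91 = 28 - 12Q + 3Q^2 → -63 - 12Q + 3Q^2 = 0. The roots are Q = -3 and Q = 7; the profit-maximizing output is on the rising part of MC, so Q* = 7.
Check: AVC at Q = 7 is £35 ≤ P, so revenue covers variable cost.
Profit = P·Q − TC = 91·7 − 674 = -£37, a loss, but smaller than the £429 fixed cost the firm would lose by shutting down.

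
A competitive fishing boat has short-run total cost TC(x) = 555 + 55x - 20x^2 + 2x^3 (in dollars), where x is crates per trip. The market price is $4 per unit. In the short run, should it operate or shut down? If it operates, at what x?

Shut down

Strip out fixed cost: VC = 55x - 20x^2 + 2x^3. Then AVC = 55 - 20x + 2x^2 and MC = 55 - 40x + 6x^2.
AVC is minimized where dAVC/dx = -20 + 4x = 0, at x = 5; min AVC = 55 - 20·5 + 2·5^2 = $5.
P = $4 lies below min AVC = $5; no output level covers variable cost.
Shutting down limits the loss to fixed cost, $555.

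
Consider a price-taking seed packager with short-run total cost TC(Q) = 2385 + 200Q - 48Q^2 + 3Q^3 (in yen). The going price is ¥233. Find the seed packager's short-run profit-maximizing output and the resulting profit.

Profit = -¥207 at Q = 11

AVC = 200 - 48Q + 3Q^2; min AVC = ¥8 at Q = 8. Since P = ¥233 ≥ min AVC, the firm produces.
With MC = 200 - 96Q + 9Q^2, P = MC on the upward-sloping part at Q* = 11.
TR = 233·11 = 2563. TC = 2385 + 385 = 2770. Profit = 2563 − 2770 = -¥207.
By producing, the firm covers all variable cost plus ¥2178 of fixed cost; shutting down would lose the full ¥2385.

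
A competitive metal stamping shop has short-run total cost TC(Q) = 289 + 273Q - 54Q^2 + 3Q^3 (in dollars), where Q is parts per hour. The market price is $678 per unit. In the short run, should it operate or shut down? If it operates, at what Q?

From TC, MC = TC'(Q) = 273 - 108Q + 9Q^2 and AVC = VC/Q = 273 - 54Q + 3Q^2.
AVC is minimized where dAVC/dQ = -54 + 6Q = 0, at Q = 9; min AVC = 273 - 54·9 + 3·9^2 = $30.
Since P = $678 ≥ min AVC = $30, price covers variable cost and the firm should produce.
Solving P = MC: -405 - 108Q + 9Q^2 = 0 ⇒ Q = -3 or 15. On the upward-sloping branch, Q* = 15.
Check: AVC at Q = 15 is $138 ≤ P, so revenue covers variable cost.
Profit = P·Q − TC = 678·15 − 2359 = $7811.

Produce at Q = 15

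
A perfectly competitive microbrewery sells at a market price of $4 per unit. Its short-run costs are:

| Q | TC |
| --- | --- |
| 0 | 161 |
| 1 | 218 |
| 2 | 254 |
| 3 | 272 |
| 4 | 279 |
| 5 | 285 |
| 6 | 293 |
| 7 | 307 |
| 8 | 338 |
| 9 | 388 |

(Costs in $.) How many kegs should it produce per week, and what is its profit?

Q = 0 (shut down); profit = -$161

Profit at each row (π = 4Q − TC): Q=0: -161; Q=1: -214; Q=2: -246; Q=3: -260; Q=4: -263; Q=5: -265; Q=6: -269; Q=7: -279; Q=8: -306; Q=9: -352.
Profit is highest at Q = 0. Equivalently, the lowest AVC in the table is 146/7 ≈ $20.86 at Q = 7, and P = $4 falls below it — price never covers variable cost, so the firm shuts down and loses only its fixed cost.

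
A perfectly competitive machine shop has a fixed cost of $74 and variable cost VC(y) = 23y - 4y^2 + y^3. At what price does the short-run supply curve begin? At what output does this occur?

$19 per unit, at y = 2

The firm shuts down when price falls below the minimum of average variable cost. AVC = VC/y = 23 - 4y + y^2.
At the minimum of AVC, MC = AVC. MC = 23 - 8y + 3y^2; setting MC = AVC gives 2y^2 - 4y = 0, so y = 2. min AVC = 19.
So the shutdown price is $19.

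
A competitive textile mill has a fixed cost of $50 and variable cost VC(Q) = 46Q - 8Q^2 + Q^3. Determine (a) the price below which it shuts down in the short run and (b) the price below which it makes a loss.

Shutdown price = $30; break-even price = $41

AVC = 46 - 8Q + Q^2; minimized at Q = 4, giving min AVC = $30. That is the shutdown price.
ATC = 50/Q + 46 - 8Q + Q^2. Setting dATC/dQ = −50/Q^2 − 8 + 2Q = 0 gives Q = 5 (since 2·5^3 − 8·5^2 = 50).
min ATC = 50/5 + 46 − 8·5 + 5^2 = $41. That is the break-even price.
For $30 ≤ P < $41 the firm produces at a loss; below $30 it shuts down.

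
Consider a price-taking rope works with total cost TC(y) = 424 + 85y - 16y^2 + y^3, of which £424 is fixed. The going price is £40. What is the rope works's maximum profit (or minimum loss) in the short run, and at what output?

Profit = -£262 at y = 9

AVC = 85 - 16y + y^2 has its minimum £21 at y = 8; price £40 clears that bar, so the firm operates.
With MC = 85 - 32y + 3y^2, P = MC on the upward-sloping part at y* = 9.
TR = 40·9 = 360. TC = 424 + 198 = 622. Profit = 360 − 622 = -£262.
That loss of £262 beats the £424 the firm would lose by shutting down; producing recovers £162 of fixed cost.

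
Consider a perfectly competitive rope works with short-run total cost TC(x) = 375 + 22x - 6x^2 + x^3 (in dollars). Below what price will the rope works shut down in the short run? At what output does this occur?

Short-run supply begins at min AVC. From VC = 22x - 6x^2 + x^3, AVC = 22 - 6x + x^2.
At the minimum of AVC, MC = AVC. MC = 22 - 12x + 3x^2; setting MC = AVC gives 2x^2 - 6x = 0, so x = 3. min AVC = 13.
For P < $13 the firm produces nothing.

$13 per unit, at x = 3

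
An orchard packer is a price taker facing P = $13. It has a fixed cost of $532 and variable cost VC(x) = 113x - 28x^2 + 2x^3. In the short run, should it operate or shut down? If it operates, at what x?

Shut down

Strip out fixed cost: VC = 113x - 28x^2 + 2x^3. Then AVC = 113 - 28x + 2x^2 and MC = 113 - 56x + 6x^2.
AVC hits its minimum where MC = AVC, at x = 7, giving min AVC = 113 - 28·7 + 2·7^2 = $15.
With P < min AVC ($13 < $15), every unit sold adds to the loss.
Best response: produce nothing and absorb the $532 fixed cost.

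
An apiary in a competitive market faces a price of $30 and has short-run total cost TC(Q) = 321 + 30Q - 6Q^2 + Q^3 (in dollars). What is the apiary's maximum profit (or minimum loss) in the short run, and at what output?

AVC = 30 - 6Q + Q^2; min AVC = $21 at Q = 3. Since P = $30 ≥ min AVC, the firm produces.
With MC = 30 - 12Q + 3Q^2, P = MC on the upward-sloping part at Q* = 4.
TR = 30·4 = 120. TC = 321 + 88 = 409. Profit = 120 − 409 = -$289.
Shutting down would mean losing the fixed cost of $321, so operating at a loss of $289 is better by $32.

Profit = -$289 at Q = 4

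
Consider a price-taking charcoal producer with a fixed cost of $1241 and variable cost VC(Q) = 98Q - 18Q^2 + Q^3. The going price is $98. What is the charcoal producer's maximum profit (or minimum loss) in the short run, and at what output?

AVC = 98 - 18Q + Q^2 has its minimum $17 at Q = 9; price $98 clears that bar, so the firm operates.
With MC = 98 - 36Q + 3Q^2, P = MC on the upward-sloping part at Q* = 12.
TR = 98·12 = 1176. TC = 1241 + 312 = 1553. Profit = 1176 − 1553 = -$377.
Shutting down would mean losing the fixed cost of $1241, so operating at a loss of $377 is better by $864.

Profit = -$377 at Q = 12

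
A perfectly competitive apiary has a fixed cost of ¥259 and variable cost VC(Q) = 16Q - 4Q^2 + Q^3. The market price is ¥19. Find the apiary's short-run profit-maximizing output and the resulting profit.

AVC = 16 - 4Q + Q^2 has its minimum ¥12 at Q = 2; price ¥19 clears that bar, so the firm operates.
MC = 16 - 8Q + 3Q^2. Setting P = MC and taking the root on the rising branch gives Q* = 3.
TR = 19·3 = 57. TC = 259 + 39 = 298. Profit = 57 − 298 = -¥241.
That loss of ¥241 beats the ¥259 the firm would lose by shutting down; producing recovers ¥18 of fixed cost.

Profit = -¥241 at Q = 3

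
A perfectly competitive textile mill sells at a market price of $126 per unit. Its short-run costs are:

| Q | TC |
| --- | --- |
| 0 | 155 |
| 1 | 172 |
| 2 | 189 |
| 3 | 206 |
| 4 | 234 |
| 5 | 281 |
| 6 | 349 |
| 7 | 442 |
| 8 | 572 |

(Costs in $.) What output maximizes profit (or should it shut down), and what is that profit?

Q = 7; profit = $440

Tabulate TR − TC: Q=0: -155; Q=1: -46; Q=2: 63; Q=3: 172; Q=4: 270; Q=5: 349; Q=6: 407; Q=7: 440; Q=8: 436.
Profit is maximized at Q = 7. AVC there is 287/7 = $41 ≤ P, so producing beats shutting down (which would give -$155).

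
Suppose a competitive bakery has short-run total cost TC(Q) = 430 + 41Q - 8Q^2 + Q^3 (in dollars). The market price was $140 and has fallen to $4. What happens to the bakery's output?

AVC = 41 - 8Q + Q^2, minimized at Q = 4 where min AVC = $25. MC = 41 - 16Q + 3Q^2.
At P = $140 ≥ min AVC, set P = MC on the rising branch: Q = 9.
At P = $4 < min AVC = $25, price no longer covers variable cost at any output, so the firm shuts down: Q = 0.

Output falls from 9 to 0 (the firm shuts down)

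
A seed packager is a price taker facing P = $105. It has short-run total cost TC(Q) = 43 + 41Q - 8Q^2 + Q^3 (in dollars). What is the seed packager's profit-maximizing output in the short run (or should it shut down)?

Produce at Q = 8

From TC, MC = TC'(Q) = 41 - 16Q + 3Q^2 and AVC = VC/Q = 41 - 8Q + Q^2.
AVC hits its minimum where MC = AVC, at Q = 4, giving min AVC = 41 - 8·4 + 4^2 = $25.
Because $105 ≥ $25, revenue can cover variable cost; the firm operates.
P = MC gives -64 - 16Q + 3Q^2 = 0, with roots -8/3 and 8. Take the larger (rising MC): Q* = 8.
Check: AVC at Q = 8 is $41 ≤ P, so revenue covers variable cost.
Profit = P·Q − TC = 105·8 − 371 = $469.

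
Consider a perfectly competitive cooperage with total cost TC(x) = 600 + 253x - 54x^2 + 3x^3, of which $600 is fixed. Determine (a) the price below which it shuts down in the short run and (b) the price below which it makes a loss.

AVC = 253 - 54x + 3x^2; minimized at x = 9, giving min AVC = $10. That is the shutdown price.
ATC = 600/x + 253 - 54x + 3x^2. Setting dATC/dx = −600/x^2 − 54 + 6x = 0 gives x = 10 (since 6·10^3 − 54·10^2 = 600).
min ATC = 600/10 + 253 − 54·10 + 3·10^2 = $73. That is the break-even price.
For $10 ≤ P < $73 the firm produces at a loss; below $10 it shuts down.

Shutdown price = $10; break-even price = $73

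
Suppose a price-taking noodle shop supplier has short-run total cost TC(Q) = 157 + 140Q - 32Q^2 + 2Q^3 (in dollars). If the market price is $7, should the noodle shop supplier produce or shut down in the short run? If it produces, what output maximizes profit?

From TC, MC = TC'(Q) = 140 - 64Q + 6Q^2 and AVC = VC/Q = 140 - 32Q + 2Q^2.
AVC is minimized where dAVC/dQ = -32 + 4Q = 0, at Q = 8; min AVC = 140 - 32·8 + 2·8^2 = $12.
With P < min AVC ($7 < $12), every unit sold adds to the loss.
Best response: produce nothing and absorb the $157 fixed cost.

Shut down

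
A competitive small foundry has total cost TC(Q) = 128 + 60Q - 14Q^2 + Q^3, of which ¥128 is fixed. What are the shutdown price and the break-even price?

Shutdown price = ¥11; break-even price = ¥28

Shutdown price = min AVC. AVC = 60 - 14Q + Q^2, with vertex at Q = 7 and minimum ¥11.
ATC = 128/Q + 60 - 14Q + Q^2. Setting dATC/dQ = −128/Q^2 − 14 + 2Q = 0 gives Q = 8 (since 2·8^3 − 14·8^2 = 128).
min ATC = 128/8 + 60 − 14·8 + 8^2 = ¥28. That is the break-even price.
For ¥11 ≤ P < ¥28 the firm produces at a loss; below ¥11 it shuts down.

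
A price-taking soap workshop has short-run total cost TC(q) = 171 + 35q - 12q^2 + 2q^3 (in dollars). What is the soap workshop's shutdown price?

$17 per unit

The shutdown price is the minimum of AVC. VC = 35q - 12q^2 + 2q^3, so AVC = 35 - 12q + 2q^2.
At the minimum of AVC, MC = AVC. MC = 35 - 24q + 6q^2; setting MC = AVC gives 4q^2 - 12q = 0, so q = 3. min AVC = 17.
So the shutdown price is $17.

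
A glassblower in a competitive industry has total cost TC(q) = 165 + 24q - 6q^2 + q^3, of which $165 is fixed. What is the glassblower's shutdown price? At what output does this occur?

$15 per unit, at q = 3

Short-run supply begins at min AVC. From VC = 24q - 6q^2 + q^3, AVC = 24 - 6q + q^2.
At the minimum of AVC, MC = AVC. MC = 24 - 12q + 3q^2; setting MC = AVC gives 2q^2 - 6q = 0, so q = 3. min AVC = 15.
So the shutdown price is $15.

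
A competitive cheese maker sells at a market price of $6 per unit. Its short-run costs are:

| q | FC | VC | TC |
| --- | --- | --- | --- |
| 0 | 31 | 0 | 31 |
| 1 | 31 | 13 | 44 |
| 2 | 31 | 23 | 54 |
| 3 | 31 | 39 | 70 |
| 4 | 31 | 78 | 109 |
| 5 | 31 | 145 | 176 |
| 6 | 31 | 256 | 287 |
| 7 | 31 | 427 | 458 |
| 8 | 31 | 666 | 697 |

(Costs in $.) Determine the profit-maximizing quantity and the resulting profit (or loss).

Profit at each row (π = 6q − TC): q=0: -31; q=1: -38; q=2: -42; q=3: -52; q=4: -85; q=5: -146; q=6: -251; q=7: -416; q=8: -649.
Profit is highest at q = 0. Equivalently, the lowest AVC in the table is 23/2 ≈ $11.50 at q = 2, and P = $6 falls below it — price never covers variable cost, so the firm shuts down and loses only its fixed cost.

q = 0 (shut down); profit = -$31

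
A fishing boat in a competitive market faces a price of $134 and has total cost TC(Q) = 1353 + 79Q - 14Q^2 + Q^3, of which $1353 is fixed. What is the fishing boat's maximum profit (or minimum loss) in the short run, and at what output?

AVC = 79 - 14Q + Q^2 has its minimum $30 at Q = 7; price $134 clears that bar, so the firm operates.
With MC = 79 - 28Q + 3Q^2, P = MC on the upward-sloping part at Q* = 11.
TR = 134·11 = 1474. TC = 1353 + 506 = 1859. Profit = 1474 − 1859 = -$385.
By producing, the firm covers all variable cost plus $968 of fixed cost; shutting down would lose the full $1353.

Profit = -$385 at Q = 11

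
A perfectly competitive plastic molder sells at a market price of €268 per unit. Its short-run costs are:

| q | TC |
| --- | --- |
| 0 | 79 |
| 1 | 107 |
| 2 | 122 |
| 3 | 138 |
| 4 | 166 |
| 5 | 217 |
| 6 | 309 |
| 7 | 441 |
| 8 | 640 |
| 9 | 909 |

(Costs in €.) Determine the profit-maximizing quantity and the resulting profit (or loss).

Tabulate TR − TC: q=0: -79; q=1: 161; q=2: 414; q=3: 666; q=4: 906; q=5: 1123; q=6: 1299; q=7: 1435; q=8: 1504; q=9: 1503.
Profit is maximized at q = 8. AVC there is 561/8 = €70.12 ≤ P, so producing beats shutting down (which would give -€79).

q = 8; profit = €1504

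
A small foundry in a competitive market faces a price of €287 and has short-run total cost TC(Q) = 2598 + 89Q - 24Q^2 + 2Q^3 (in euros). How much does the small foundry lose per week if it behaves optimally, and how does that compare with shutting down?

Profit = -€178 at Q = 11

AVC = 89 - 24Q + 2Q^2 has its minimum €17 at Q = 6; price €287 clears that bar, so the firm operates.
MC = 89 - 48Q + 6Q^2. Setting P = MC and taking the root on the rising branch gives Q* = 11.
TR = 287·11 = 3157. TC = 2598 + 737 = 3335. Profit = 3157 − 3335 = -€178.
That loss of €178 beats the €2598 the firm would lose by shutting down; producing recovers €2420 of fixed cost.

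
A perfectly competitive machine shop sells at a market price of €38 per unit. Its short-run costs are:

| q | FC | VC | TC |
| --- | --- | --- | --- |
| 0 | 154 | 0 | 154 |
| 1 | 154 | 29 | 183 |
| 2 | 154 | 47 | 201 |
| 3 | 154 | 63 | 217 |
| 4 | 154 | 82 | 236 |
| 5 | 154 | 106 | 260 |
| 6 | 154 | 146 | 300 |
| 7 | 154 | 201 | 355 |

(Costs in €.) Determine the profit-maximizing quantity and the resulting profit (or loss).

Profit at each row (π = 38q − TC): q=0: -154; q=1: -145; q=2: -125; q=3: -103; q=4: -84; q=5: -70; q=6: -72; q=7: -89.
Profit is maximized at q = 5. AVC there is 106/5 = €21.20 ≤ P, so producing beats shutting down (which would give -€154).

q = 5; profit = -€70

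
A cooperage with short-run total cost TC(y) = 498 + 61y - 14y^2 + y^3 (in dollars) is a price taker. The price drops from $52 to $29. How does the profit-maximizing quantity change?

MC = 61 - 28y + 3y^2; the shutdown threshold is min AVC = $12 (at y = 7).
At P = $52 ≥ min AVC, set P = MC on the rising branch: y = 9.
At P = $29 ≥ min AVC, set P = MC: y = 8. The firm stays open but cuts output.

Output falls from 9 to 8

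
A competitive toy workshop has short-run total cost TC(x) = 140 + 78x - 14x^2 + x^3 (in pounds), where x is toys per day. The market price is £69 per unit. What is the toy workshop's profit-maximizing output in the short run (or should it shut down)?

Produce at x = 9

From TC, MC = TC'(x) = 78 - 28x + 3x^2 and AVC = VC/x = 78 - 14x + x^2.
AVC is minimized where dAVC/dx = -14 + 2x = 0, at x = 7; min AVC = 78 - 14·7 + 7^2 = £29.
Because £69 ≥ £29, revenue can cover variable cost; the firm operates.
Solving P = MC: 9 - 28x + 3x^2 = 0 ⇒ x = 1/3 or 9. On the upward-sloping branch, x* = 9.
Check: AVC at x = 9 is £33 ≤ P, so revenue covers variable cost.
Profit = P·x − TC = 69·9 − 437 = £184.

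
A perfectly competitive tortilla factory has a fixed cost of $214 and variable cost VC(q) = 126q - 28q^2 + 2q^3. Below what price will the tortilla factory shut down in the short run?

Short-run supply begins at min AVC. From VC = 126q - 28q^2 + 2q^3, AVC = 126 - 28q + 2q^2.
dAVC/dq = -28 + 4q = 0 gives q = 7. min AVC = 126 - 28·7 + 2·7^2 = 28.
So the shutdown price is $28.

$28 per unit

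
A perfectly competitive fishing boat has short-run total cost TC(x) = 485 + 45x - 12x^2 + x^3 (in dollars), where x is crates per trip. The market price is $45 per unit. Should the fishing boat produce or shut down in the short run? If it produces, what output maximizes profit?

From TC, MC = TC'(x) = 45 - 24x + 3x^2 and AVC = VC/x = 45 - 12x + x^2.
AVC is minimized where dAVC/dx = -12 + 2x = 0, at x = 6; min AVC = 45 - 12·6 + 6^2 = $9.
P = $45 exceeds min AVC = $9, so the firm stays open.
Set P = MC: 45 = 45 - 24x + 3x^2 → -24x + 3x^2 = 0. The roots are x = 0 and x = 8; the profit-maximizing output is on the rising part of MC, so x* = 8.
Check: AVC at x = 8 is $13 ≤ P, so revenue covers variable cost.
Profit = P·x − TC = 45·8 − 589 = -$229, a loss, but smaller than the $485 fixed cost the firm would lose by shutting down.

Produce at x = 8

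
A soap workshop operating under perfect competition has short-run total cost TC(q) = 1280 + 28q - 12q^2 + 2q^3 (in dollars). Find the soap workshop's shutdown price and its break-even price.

Shutdown price = min AVC. AVC = 28 - 12q + 2q^2, with vertex at q = 3 and minimum $10.
ATC = 1280/q + 28 - 12q + 2q^2. Setting dATC/dq = −1280/q^2 − 12 + 4q = 0 gives q = 8 (since 4·8^3 − 12·8^2 = 1280).
min ATC = 1280/8 + 28 − 12·8 + 2·8^2 = $220. That is the break-even price.
For $10 ≤ P < $220 the firm produces at a loss; below $10 it shuts down.

Shutdown price = $10; break-even price = $220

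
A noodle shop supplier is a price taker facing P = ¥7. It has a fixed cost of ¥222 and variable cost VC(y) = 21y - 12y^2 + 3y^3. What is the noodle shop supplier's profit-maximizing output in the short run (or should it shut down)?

Shut down

Strip out fixed cost: VC = 21y - 12y^2 + 3y^3. Then AVC = 21 - 12y + 3y^2 and MC = 21 - 24y + 9y^2.
AVC hits its minimum where MC = AVC, at y = 2, giving min AVC = 21 - 12·2 + 3·2^2 = ¥9.
P = ¥7 lies below min AVC = ¥9; no output level covers variable cost.
Best response: produce nothing and absorb the ¥222 fixed cost.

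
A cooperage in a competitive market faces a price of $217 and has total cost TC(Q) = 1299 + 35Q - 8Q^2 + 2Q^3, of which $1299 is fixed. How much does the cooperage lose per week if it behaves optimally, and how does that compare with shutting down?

Profit = -$319 at Q = 7

AVC = 35 - 8Q + 2Q^2 has its minimum $27 at Q = 2; price $217 clears that bar, so the firm operates.
MC = 35 - 16Q + 6Q^2. Setting P = MC and taking the root on the rising branch gives Q* = 7.
TR = 217·7 = 1519. TC = 1299 + 539 = 1838. Profit = 1519 − 1838 = -$319.
That loss of $319 beats the $1299 the firm would lose by shutting down; producing recovers $980 of fixed cost.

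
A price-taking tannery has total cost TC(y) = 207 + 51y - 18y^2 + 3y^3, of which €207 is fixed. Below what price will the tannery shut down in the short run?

Short-run supply begins at min AVC. From VC = 51y - 18y^2 + 3y^3, AVC = 51 - 18y + 3y^2.
At the minimum of AVC, MC = AVC. MC = 51 - 36y + 9y^2; setting MC = AVC gives 6y^2 - 18y = 0, so y = 3. min AVC = 24.
So the shutdown price is €24.

€24 per unit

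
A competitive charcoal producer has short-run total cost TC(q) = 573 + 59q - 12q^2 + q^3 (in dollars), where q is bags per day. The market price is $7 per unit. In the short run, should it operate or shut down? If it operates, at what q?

Shut down

Strip out fixed cost: VC = 59q - 12q^2 + q^3. Then AVC = 59 - 12q + q^2 and MC = 59 - 24q + 3q^2.
The AVC parabola has its vertex at q = 12/2 = 6, where AVC = 59 - 12·6 + 6^2 = $23.
Since P = $7 < min AVC = $23, price fails to cover variable cost at any output.
Best response: produce nothing and absorb the $573 fixed cost.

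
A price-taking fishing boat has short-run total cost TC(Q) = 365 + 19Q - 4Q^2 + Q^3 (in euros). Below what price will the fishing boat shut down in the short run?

€15 per unit

Short-run supply begins at min AVC. From VC = 19Q - 4Q^2 + Q^3, AVC = 19 - 4Q + Q^2.
At the minimum of AVC, MC = AVC. MC = 19 - 8Q + 3Q^2; setting MC = AVC gives 2Q^2 - 4Q = 0, so Q = 2. min AVC = 15.
For P < €15 the firm produces nothing.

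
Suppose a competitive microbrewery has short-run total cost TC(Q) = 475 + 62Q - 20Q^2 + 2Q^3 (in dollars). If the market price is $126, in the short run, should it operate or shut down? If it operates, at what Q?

Strip out fixed cost: VC = 62Q - 20Q^2 + 2Q^3. Then AVC = 62 - 20Q + 2Q^2 and MC = 62 - 40Q + 6Q^2.
AVC hits its minimum where MC = AVC, at Q = 5, giving min AVC = 62 - 20·5 + 2·5^2 = $12.
Because $126 ≥ $12, revenue can cover variable cost; the firm operates.
P = MC gives -64 - 40Q + 6Q^2 = 0, with roots -4/3 and 8. Take the larger (rising MC): Q* = 8.
Check: AVC at Q = 8 is $30 ≤ P, so revenue covers variable cost.
Profit = P·Q − TC = 126·8 − 715 = $293.

Produce at Q = 8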